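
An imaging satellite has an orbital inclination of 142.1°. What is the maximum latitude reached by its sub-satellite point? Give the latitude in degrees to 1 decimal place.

37.9°

Retrograde orbit: the ground track reaches ±(180° − i) = ±(180 − 142.1) = ±37.9°.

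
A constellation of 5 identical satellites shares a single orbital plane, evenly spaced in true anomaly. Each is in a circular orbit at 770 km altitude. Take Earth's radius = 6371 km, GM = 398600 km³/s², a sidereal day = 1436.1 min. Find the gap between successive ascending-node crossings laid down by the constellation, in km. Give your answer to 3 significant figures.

558 km

Semi-major axis a = 6371 + 770 = 7141 km. Period T = 2π√(a³/μ) = 2π√(7141³/398600) = 6005.5 s = 100.09 min.
Single-satellite node shift = (6005.5/86166) × 360° = 25.09°.
With 5 satellites evenly phased, successive equator crossings are 25.09/5 = 5.018° apart.
That is 5.018 × 111.2 = 558 km at the equator.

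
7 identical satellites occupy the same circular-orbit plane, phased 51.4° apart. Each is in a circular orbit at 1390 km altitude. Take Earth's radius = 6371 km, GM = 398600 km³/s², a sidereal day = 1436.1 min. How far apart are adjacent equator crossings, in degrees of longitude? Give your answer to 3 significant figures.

Semi-major axis a = 6371 + 1390 = 7761 km. Period T = 2π√(a³/μ) = 2π√(7761³/398600) = 6804.4 s = 113.41 min.
Single-satellite node shift = (6804.4/86166) × 360° = 28.43°.
With 7 satellites evenly phased, successive equator crossings are 28.43/7 = 4.061° apart.

4.06°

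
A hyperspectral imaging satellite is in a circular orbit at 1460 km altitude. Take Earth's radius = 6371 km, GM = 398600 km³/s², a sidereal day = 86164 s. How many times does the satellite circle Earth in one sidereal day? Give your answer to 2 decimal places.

12.49

Semi-major axis a = 6371 + 1460 = 7831 km. Period T = 2π√(a³/μ) = 2π√(7831³/398600) = 6896.6 s = 114.94 min.
Orbits per sidereal day = 86164 / 6896.6 = 12.494.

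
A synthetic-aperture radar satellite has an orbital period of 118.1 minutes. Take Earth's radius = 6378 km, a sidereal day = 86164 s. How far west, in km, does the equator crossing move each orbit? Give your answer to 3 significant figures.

3300 km

T = 118.1 min = 7086.0 s.
During one orbit Earth rotates (7086.0 / 86164) × 360° = 29.61°.
At the equator that is 29.61° × (2π·6378/360) km/° = 29.61 × 111.3 = 3296 km.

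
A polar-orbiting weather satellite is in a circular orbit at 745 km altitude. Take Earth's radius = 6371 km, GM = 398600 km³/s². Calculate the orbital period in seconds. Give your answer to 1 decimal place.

5974.0 seconds

Semi-major axis a = 6371 + 745 = 7116 km. Period T = 2π√(a³/μ) = 2π√(7116³/398600) = 5974.0 s = 99.57 min.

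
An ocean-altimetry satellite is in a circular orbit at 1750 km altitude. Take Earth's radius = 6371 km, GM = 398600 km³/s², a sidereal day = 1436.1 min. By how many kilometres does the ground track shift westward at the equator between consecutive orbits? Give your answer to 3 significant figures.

Semi-major axis a = 6371 + 1750 = 8121 km. Period T = 2π√(a³/μ) = 2π√(8121³/398600) = 7283.3 s = 121.39 min.
During one orbit Earth rotates (7283.3 / 86166) × 360° = 30.43°.
At the equator that is 30.43° × (2π·6371/360) km/° = 30.43 × 111.2 = 3384 km.

3380 km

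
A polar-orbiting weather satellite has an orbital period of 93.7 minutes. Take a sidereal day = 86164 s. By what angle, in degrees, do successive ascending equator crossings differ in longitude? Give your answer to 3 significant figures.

23.5°

T = 93.7 min = 5622.0 s.
During one orbit Earth rotates (5622.0 / 86164) × 360° = 23.49°.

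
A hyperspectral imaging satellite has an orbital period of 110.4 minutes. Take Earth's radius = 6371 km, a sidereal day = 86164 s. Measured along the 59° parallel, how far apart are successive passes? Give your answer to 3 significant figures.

1580 km

T = 110.4 min = 6624.0 s.
Node shift per orbit = (6624.0/86164) × 360° = 27.68°.
Equatorial spacing = 27.68 × 111.2 km/° = 3077 km.
At 59° latitude, spacing = 3077 × cos(59°) = 1585 km.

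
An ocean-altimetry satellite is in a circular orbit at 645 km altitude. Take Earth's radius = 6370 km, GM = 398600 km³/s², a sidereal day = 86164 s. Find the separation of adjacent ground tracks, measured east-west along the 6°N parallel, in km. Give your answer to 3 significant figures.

Semi-major axis a = 6370 + 645 = 7015 km. Period T = 2π√(a³/μ) = 2π√(7015³/398600) = 5847.3 s = 97.45 min.
Node shift per orbit = (5847.3/86164) × 360° = 24.43°.
Equatorial spacing = 24.43 × 111.2 km/° = 2716 km.
At 6° latitude, spacing = 2716 × cos(6°) = 2701 km.

2700 km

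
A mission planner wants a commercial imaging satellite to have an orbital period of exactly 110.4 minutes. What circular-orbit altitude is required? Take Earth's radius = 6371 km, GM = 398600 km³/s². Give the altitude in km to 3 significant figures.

T = 110.4 min = 6624.0 s.
From T = 2π√(a³/μ): a = (μ T²/4π²)^(1/3) = (398600 × 6624.0² / 4π²)^(1/3) = 7623 km.
Altitude h = a − R = 7623 − 6371 = 1252 km.

1250 km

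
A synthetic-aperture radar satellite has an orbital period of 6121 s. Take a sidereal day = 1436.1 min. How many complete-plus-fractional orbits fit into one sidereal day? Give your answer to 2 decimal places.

14.08

Orbits per sidereal day = 86166 / 6121.0 = 14.077.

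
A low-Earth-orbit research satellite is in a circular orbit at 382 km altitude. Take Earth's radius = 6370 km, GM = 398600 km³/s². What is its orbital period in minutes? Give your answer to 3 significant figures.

Semi-major axis a = 6370 + 382 = 6752 km. Period T = 2π√(a³/μ) = 2π√(6752³/398600) = 5521.5 s = 92.03 min.

92.0 min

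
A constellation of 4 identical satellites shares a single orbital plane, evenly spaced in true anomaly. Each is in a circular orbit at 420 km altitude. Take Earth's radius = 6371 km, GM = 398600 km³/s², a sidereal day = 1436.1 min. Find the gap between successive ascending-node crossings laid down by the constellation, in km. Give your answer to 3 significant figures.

647 km

Semi-major axis a = 6371 + 420 = 6791 km. Period T = 2π√(a³/μ) = 2π√(6791³/398600) = 5569.4 s = 92.82 min.
Single-satellite node shift = (5569.4/86166) × 360° = 23.27°.
With 4 satellites evenly phased, successive equator crossings are 23.27/4 = 5.817° apart.
That is 5.817 × 111.2 = 647 km at the equator.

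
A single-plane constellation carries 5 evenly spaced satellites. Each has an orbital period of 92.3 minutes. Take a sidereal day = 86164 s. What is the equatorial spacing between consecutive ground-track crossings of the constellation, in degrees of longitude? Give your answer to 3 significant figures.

4.63°

T = 92.3 min = 5538.0 s.
Single-satellite node shift = (5538.0/86164) × 360° = 23.14°.
With 5 satellites evenly phased, successive equator crossings are 23.14/5 = 4.628° apart.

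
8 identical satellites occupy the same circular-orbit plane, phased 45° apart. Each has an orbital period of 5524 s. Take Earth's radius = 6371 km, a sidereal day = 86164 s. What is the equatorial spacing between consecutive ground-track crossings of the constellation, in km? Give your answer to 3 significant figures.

321 km

Single-satellite node shift = (5524.0/86164) × 360° = 23.08°.
With 8 satellites evenly phased, successive equator crossings are 23.08/8 = 2.885° apart.
That is 2.885 × 111.2 = 321 km at the equator.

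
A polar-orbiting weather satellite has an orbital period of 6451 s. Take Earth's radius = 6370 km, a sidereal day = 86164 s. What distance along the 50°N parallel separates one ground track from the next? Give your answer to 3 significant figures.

Node shift per orbit = (6451.0/86164) × 360° = 26.95°.
Equatorial spacing = 26.95 × 111.2 km/° = 2997 km.
At 50° latitude, spacing = 2997 × cos(50°) = 1926 km.

1930 km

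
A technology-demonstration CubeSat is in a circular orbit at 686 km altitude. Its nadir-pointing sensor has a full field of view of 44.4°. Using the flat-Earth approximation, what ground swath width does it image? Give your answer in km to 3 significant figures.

560 km

Half-angle = 44.4°/2 = 22.2°.
Swath width ≈ 2h·tan(θ/2) = 2 × 686 × tan(22.2°) = 559.9 km.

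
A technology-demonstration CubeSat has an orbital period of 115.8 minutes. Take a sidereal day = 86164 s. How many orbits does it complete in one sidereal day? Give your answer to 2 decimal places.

12.40

T = 115.8 min = 6948.0 s.
Orbits per sidereal day = 86164 / 6948.0 = 12.401.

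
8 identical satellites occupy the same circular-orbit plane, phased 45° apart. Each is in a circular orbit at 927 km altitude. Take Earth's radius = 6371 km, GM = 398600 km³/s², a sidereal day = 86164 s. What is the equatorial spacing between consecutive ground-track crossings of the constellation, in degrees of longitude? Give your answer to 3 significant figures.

3.24°

Semi-major axis a = 6371 + 927 = 7298 km. Period T = 2π√(a³/μ) = 2π√(7298³/398600) = 6204.6 s = 103.41 min.
Single-satellite node shift = (6204.6/86164) × 360° = 25.92°.
With 8 satellites evenly phased, successive equator crossings are 25.92/8 = 3.240° apart.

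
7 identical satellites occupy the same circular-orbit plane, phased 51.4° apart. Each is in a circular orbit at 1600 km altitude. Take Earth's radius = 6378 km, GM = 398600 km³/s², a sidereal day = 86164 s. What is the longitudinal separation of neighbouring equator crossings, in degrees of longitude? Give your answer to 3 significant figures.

Semi-major axis a = 6378 + 1600 = 7978 km. Period T = 2π√(a³/μ) = 2π√(7978³/398600) = 7091.7 s = 118.20 min.
Single-satellite node shift = (7091.7/86164) × 360° = 29.63°.
With 7 satellites evenly phased, successive equator crossings are 29.63/7 = 4.233° apart.

4.23°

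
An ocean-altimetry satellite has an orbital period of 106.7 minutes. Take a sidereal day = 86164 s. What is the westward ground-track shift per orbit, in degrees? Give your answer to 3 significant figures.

T = 106.7 min = 6402.0 s.
During one orbit Earth rotates (6402.0 / 86164) × 360° = 26.75°.

26.7°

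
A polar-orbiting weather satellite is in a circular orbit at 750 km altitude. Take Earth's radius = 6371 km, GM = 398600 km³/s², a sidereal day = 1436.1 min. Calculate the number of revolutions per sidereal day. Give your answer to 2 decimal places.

Semi-major axis a = 6371 + 750 = 7121 km. Period T = 2π√(a³/μ) = 2π√(7121³/398600) = 5980.3 s = 99.67 min.
Orbits per sidereal day = 86166 / 5980.3 = 14.408.

14.41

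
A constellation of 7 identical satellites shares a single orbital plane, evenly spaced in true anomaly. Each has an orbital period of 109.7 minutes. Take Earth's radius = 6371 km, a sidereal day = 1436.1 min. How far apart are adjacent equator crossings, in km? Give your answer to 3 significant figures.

437 km

T = 109.7 min = 6582.0 s.
Single-satellite node shift = (6582.0/86166) × 360° = 27.50°.
With 7 satellites evenly phased, successive equator crossings are 27.50/7 = 3.928° apart.
That is 3.928 × 111.2 = 437 km at the equator.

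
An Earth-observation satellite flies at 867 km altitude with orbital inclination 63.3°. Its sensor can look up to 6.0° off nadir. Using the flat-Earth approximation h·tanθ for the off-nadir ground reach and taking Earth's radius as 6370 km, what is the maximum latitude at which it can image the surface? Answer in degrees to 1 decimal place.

For a prograde orbit the ground track reaches latitude ±i = ±63.3°.
Sensor half-swath on the ground ≈ 867·tan(6.0°) = 91 km = 0.82° of latitude.
Maximum observable latitude ≈ 63.3 + 0.82 = 64.1°.

64.1°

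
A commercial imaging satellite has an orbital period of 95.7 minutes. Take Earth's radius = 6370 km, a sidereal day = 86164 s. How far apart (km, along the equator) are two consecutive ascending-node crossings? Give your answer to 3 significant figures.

2670 km

T = 95.7 min = 5742.0 s.
During one orbit Earth rotates (5742.0 / 86164) × 360° = 23.99°.
At the equator that is 23.99° × (2π·6370/360) km/° = 23.99 × 111.2 = 2667 km.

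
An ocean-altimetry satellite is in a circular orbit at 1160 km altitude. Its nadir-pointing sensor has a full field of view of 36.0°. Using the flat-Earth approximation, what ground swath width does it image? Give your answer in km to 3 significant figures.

754 km

Half-angle = 36.0°/2 = 18°.
Swath width ≈ 2h·tan(θ/2) = 2 × 1160 × tan(18°) = 753.8 km.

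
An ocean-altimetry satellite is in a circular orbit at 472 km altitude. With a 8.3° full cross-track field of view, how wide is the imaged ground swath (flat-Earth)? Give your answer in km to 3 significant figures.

68.5 km

Half-angle = 8.3°/2 = 4.15°.
Swath width ≈ 2h·tan(θ/2) = 2 × 472 × tan(4.15°) = 68.5 km.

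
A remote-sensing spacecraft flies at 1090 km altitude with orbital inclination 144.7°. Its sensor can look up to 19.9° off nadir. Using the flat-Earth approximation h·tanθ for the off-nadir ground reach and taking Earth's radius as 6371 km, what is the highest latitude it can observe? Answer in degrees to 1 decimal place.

Retrograde orbit: the ground track reaches ±(180° − i) = ±(180 − 144.7) = ±35.3°.
Sensor half-swath on the ground ≈ 1090·tan(19.9°) = 395 km = 3.55° of latitude.
Maximum observable latitude ≈ 35.3 + 3.55 = 38.8°.

38.8°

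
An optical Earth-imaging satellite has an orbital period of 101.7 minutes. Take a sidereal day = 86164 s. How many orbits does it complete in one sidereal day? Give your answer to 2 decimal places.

14.12

T = 101.7 min = 6102.0 s.
Orbits per sidereal day = 86164 / 6102.0 = 14.121.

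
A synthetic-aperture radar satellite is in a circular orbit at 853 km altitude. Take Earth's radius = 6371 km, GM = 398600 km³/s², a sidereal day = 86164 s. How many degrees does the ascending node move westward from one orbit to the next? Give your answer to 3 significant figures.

25.5°

Semi-major axis a = 6371 + 853 = 7224 km. Period T = 2π√(a³/μ) = 2π√(7224³/398600) = 6110.5 s = 101.84 min.
During one orbit Earth rotates (6110.5 / 86164) × 360° = 25.53°.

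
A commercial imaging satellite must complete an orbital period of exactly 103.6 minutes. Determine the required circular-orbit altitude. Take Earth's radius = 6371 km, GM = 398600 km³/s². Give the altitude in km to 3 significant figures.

936 km

T = 103.6 min = 6216.0 s.
From T = 2π√(a³/μ): a = (μ T²/4π²)^(1/3) = (398600 × 6216.0² / 4π²)^(1/3) = 7307 km.
Altitude h = a − R = 7307 − 6371 = 936 km.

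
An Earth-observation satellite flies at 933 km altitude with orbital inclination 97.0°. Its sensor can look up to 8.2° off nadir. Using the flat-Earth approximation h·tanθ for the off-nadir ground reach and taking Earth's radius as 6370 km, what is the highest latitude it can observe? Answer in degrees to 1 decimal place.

Retrograde orbit: the ground track reaches ±(180° − i) = ±(180 − 97.0) = ±83.0°.
Sensor half-swath on the ground ≈ 933·tan(8.2°) = 134 km = 1.21° of latitude.
Maximum observable latitude ≈ 83.0 + 1.21 = 84.2°.

84.2°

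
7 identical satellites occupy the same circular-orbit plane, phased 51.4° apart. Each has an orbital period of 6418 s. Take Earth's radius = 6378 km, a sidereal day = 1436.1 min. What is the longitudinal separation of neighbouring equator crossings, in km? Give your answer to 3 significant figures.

Single-satellite node shift = (6418.0/86166) × 360° = 26.81°.
With 7 satellites evenly phased, successive equator crossings are 26.81/7 = 3.831° apart.
That is 3.831 × 111.3 = 426 km at the equator.

426 km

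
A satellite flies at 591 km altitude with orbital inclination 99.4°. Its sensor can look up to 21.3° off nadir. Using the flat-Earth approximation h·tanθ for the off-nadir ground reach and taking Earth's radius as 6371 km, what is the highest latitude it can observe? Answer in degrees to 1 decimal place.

82.7°

Retrograde orbit: the ground track reaches ±(180° − i) = ±(180 − 99.4) = ±80.6°.
Sensor half-swath on the ground ≈ 591·tan(21.3°) = 230 km = 2.07° of latitude.
Maximum observable latitude ≈ 80.6 + 2.07 = 82.7°.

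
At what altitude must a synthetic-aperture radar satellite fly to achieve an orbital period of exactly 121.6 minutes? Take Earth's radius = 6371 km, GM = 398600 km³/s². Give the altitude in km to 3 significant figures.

1760 km

T = 121.6 min = 7296.0 s.
From T = 2π√(a³/μ): a = (μ T²/4π²)^(1/3) = (398600 × 7296.0² / 4π²)^(1/3) = 8130 km.
Altitude h = a − R = 8130 − 6371 = 1759 km.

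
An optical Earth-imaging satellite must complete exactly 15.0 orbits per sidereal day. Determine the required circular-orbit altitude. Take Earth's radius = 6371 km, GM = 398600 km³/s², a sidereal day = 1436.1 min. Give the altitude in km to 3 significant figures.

Required period T = 86166 / 15.0 = 5744.4 s.
From T = 2π√(a³/μ): a = (μ T²/4π²)^(1/3) = (398600 × 5744.4² / 4π²)^(1/3) = 6932 km.
Altitude h = a − R = 6932 − 6371 = 561 km.

561 km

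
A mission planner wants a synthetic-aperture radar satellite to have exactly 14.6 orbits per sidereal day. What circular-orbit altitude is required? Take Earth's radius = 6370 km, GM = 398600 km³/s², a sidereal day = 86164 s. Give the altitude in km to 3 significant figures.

Required period T = 86164 / 14.6 = 5901.6 s.
From T = 2π√(a³/μ): a = (μ T²/4π²)^(1/3) = (398600 × 5901.6² / 4π²)^(1/3) = 7058 km.
Altitude h = a − R = 7058 − 6370 = 688 km.

688 km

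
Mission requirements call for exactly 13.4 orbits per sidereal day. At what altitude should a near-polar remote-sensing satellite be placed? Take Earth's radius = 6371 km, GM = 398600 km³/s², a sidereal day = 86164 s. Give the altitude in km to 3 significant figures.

Required period T = 86164 / 13.4 = 6430.1 s.
From T = 2π√(a³/μ): a = (μ T²/4π²)^(1/3) = (398600 × 6430.1² / 4π²)^(1/3) = 7474 km.
Altitude h = a − R = 7474 − 6371 = 1103 km.

1100 km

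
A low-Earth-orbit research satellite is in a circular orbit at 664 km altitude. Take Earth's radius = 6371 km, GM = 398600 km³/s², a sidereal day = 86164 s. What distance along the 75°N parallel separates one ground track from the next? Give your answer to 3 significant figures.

Semi-major axis a = 6371 + 664 = 7035 km. Period T = 2π√(a³/μ) = 2π√(7035³/398600) = 5872.3 s = 97.87 min.
Node shift per orbit = (5872.3/86164) × 360° = 24.53°.
Equatorial spacing = 24.53 × 111.2 km/° = 2728 km.
At 75° latitude, spacing = 2728 × cos(75°) = 706 km.

706 km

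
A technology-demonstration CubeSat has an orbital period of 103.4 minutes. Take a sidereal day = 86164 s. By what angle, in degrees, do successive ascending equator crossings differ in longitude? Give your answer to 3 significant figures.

T = 103.4 min = 6204.0 s.
During one orbit Earth rotates (6204.0 / 86164) × 360° = 25.92°.

25.9°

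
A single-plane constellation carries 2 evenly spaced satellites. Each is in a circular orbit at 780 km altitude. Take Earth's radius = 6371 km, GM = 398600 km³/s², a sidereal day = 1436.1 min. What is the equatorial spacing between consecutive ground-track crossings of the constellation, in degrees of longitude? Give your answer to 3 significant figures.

12.6°

Semi-major axis a = 6371 + 780 = 7151 km. Period T = 2π√(a³/μ) = 2π√(7151³/398600) = 6018.1 s = 100.30 min.
Single-satellite node shift = (6018.1/86166) × 360° = 25.14°.
With 2 satellites evenly phased, successive equator crossings are 25.14/2 = 12.572° apart.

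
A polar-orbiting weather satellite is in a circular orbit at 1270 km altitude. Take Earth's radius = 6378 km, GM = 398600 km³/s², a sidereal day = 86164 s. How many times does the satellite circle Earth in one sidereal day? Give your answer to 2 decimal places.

12.94

Semi-major axis a = 6378 + 1270 = 7648 km. Period T = 2π√(a³/μ) = 2π√(7648³/398600) = 6656.3 s = 110.94 min.
Orbits per sidereal day = 86164 / 6656.3 = 12.945.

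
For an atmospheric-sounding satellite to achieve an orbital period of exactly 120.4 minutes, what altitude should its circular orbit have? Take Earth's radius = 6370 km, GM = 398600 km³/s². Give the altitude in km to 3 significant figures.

T = 120.4 min = 7224.0 s.
From T = 2π√(a³/μ): a = (μ T²/4π²)^(1/3) = (398600 × 7224.0² / 4π²)^(1/3) = 8077 km.
Altitude h = a − R = 8077 − 6370 = 1707 km.

1710 km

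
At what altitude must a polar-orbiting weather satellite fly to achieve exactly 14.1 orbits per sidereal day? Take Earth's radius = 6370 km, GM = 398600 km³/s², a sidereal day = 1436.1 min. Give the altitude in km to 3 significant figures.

Required period T = 86166 / 14.1 = 6111.1 s.
From T = 2π√(a³/μ): a = (μ T²/4π²)^(1/3) = (398600 × 6111.1² / 4π²)^(1/3) = 7224 km.
Altitude h = a − R = 7224 − 6370 = 854 km.

854 km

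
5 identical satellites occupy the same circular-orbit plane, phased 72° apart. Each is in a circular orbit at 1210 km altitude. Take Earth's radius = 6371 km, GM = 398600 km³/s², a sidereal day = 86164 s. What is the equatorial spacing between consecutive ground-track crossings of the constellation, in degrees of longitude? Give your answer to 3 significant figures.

Semi-major axis a = 6371 + 1210 = 7581 km. Period T = 2π√(a³/μ) = 2π√(7581³/398600) = 6569.0 s = 109.48 min.
Single-satellite node shift = (6569.0/86164) × 360° = 27.45°.
With 5 satellites evenly phased, successive equator crossings are 27.45/5 = 5.489° apart.

5.49°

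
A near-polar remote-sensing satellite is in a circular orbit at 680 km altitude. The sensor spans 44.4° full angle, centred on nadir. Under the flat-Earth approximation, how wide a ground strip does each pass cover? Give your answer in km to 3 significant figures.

Half-angle = 44.4°/2 = 22.2°.
Swath width ≈ 2h·tan(θ/2) = 2 × 680 × tan(22.2°) = 555.0 km.

555 km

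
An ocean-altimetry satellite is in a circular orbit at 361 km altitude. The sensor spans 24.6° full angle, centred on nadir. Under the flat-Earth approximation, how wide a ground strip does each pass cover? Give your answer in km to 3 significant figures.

Half-angle = 24.6°/2 = 12.3°.
Swath width ≈ 2h·tan(θ/2) = 2 × 361 × tan(12.3°) = 157.4 km.

157 km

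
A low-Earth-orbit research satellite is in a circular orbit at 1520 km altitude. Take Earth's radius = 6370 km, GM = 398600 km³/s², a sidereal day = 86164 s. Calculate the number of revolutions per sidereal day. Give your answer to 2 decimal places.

12.35

Semi-major axis a = 6370 + 1520 = 7890 km. Period T = 2π√(a³/μ) = 2π√(7890³/398600) = 6974.7 s = 116.25 min.
Orbits per sidereal day = 86164 / 6974.7 = 12.354.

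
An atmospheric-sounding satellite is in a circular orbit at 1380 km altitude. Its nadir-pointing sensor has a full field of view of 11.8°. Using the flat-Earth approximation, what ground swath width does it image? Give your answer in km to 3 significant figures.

285 km

Half-angle = 11.8°/2 = 5.9°.
Swath width ≈ 2h·tan(θ/2) = 2 × 1380 × tan(5.9°) = 285.2 km.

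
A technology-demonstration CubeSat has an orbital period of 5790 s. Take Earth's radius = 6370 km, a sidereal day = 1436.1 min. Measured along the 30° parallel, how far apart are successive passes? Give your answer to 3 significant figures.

2330 km

Node shift per orbit = (5790.0/86166) × 360° = 24.19°.
Equatorial spacing = 24.19 × 111.2 km/° = 2689 km.
At 30° latitude, spacing = 2689 × cos(30°) = 2329 km.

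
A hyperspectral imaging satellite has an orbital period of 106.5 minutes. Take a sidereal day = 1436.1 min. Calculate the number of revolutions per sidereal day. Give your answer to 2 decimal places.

13.48

T = 106.5 min = 6390.0 s.
Orbits per sidereal day = 86166 / 6390.0 = 13.485.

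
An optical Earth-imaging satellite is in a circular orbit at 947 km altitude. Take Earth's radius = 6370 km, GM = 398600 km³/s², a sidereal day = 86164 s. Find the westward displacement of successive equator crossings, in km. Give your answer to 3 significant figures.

2890 km

Semi-major axis a = 6370 + 947 = 7317 km. Period T = 2π√(a³/μ) = 2π√(7317³/398600) = 6228.9 s = 103.81 min.
During one orbit Earth rotates (6228.9 / 86164) × 360° = 26.02°.
At the equator that is 26.02° × (2π·6370/360) km/° = 26.02 × 111.2 = 2893 km.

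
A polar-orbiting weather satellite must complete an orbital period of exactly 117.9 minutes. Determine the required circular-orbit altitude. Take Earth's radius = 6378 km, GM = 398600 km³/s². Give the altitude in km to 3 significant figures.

1590 km

T = 117.9 min = 7074.0 s.
From T = 2π√(a³/μ): a = (μ T²/4π²)^(1/3) = (398600 × 7074.0² / 4π²)^(1/3) = 7965 km.
Altitude h = a − R = 7965 − 6378 = 1587 km.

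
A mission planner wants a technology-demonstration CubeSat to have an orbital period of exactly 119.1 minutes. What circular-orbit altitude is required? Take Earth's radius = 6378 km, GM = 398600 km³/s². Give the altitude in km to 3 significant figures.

T = 119.1 min = 7146.0 s.
From T = 2π√(a³/μ): a = (μ T²/4π²)^(1/3) = (398600 × 7146.0² / 4π²)^(1/3) = 8019 km.
Altitude h = a − R = 8019 − 6378 = 1641 km.

1640 km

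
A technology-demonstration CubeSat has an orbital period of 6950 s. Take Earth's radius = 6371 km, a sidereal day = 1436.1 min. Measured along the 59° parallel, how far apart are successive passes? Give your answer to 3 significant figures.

1660 km

Node shift per orbit = (6950.0/86166) × 360° = 29.04°.
Equatorial spacing = 29.04 × 111.2 km/° = 3229 km.
At 59° latitude, spacing = 3229 × cos(59°) = 1663 km.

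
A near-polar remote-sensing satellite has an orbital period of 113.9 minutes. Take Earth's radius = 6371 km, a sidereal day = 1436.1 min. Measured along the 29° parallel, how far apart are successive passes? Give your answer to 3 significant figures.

T = 113.9 min = 6834.0 s.
Node shift per orbit = (6834.0/86166) × 360° = 28.55°.
Equatorial spacing = 28.55 × 111.2 km/° = 3175 km.
At 29° latitude, spacing = 3175 × cos(29°) = 2777 km.

2780 km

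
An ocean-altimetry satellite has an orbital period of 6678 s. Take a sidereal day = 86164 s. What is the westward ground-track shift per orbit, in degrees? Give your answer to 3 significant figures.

During one orbit Earth rotates (6678.0 / 86164) × 360° = 27.90°.

27.9°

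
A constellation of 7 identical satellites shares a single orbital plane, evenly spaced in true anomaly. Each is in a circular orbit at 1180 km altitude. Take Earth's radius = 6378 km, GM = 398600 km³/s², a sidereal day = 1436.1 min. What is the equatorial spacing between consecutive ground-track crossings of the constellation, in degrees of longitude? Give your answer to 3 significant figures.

Semi-major axis a = 6378 + 1180 = 7558 km. Period T = 2π√(a³/μ) = 2π√(7558³/398600) = 6539.2 s = 108.99 min.
Single-satellite node shift = (6539.2/86166) × 360° = 27.32°.
With 7 satellites evenly phased, successive equator crossings are 27.32/7 = 3.903° apart.

3.90°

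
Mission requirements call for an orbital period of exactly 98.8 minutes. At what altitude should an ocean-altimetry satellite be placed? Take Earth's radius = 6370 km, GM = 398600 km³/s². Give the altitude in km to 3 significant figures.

709 km

T = 98.8 min = 5928.0 s.
From T = 2π√(a³/μ): a = (μ T²/4π²)^(1/3) = (398600 × 5928.0² / 4π²)^(1/3) = 7079 km.
Altitude h = a − R = 7079 − 6370 = 709 km.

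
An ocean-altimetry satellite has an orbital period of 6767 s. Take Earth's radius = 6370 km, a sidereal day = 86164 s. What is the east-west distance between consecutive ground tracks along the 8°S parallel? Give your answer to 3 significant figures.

3110 km

Node shift per orbit = (6767.0/86164) × 360° = 28.27°.
Equatorial spacing = 28.27 × 111.2 km/° = 3143 km.
At 8° latitude, spacing = 3143 × cos(8°) = 3113 km.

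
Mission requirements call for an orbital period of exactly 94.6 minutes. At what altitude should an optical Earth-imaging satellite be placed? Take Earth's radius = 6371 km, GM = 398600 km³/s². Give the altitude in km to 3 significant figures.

506 km

T = 94.6 min = 5676.0 s.
From T = 2π√(a³/μ): a = (μ T²/4π²)^(1/3) = (398600 × 5676.0² / 4π²)^(1/3) = 6877 km.
Altitude h = a − R = 6877 − 6371 = 506 km.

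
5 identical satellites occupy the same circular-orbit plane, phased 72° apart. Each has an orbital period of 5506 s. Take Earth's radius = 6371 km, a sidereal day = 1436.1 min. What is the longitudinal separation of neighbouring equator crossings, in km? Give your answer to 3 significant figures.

Single-satellite node shift = (5506.0/86166) × 360° = 23.00°.
With 5 satellites evenly phased, successive equator crossings are 23.00/5 = 4.601° apart.
That is 4.601 × 111.2 = 512 km at the equator.

512 km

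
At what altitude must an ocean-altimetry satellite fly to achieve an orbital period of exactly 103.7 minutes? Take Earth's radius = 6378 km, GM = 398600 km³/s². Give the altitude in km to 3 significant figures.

934 km

T = 103.7 min = 6222.0 s.
From T = 2π√(a³/μ): a = (μ T²/4π²)^(1/3) = (398600 × 6222.0² / 4π²)^(1/3) = 7312 km.
Altitude h = a − R = 7312 − 6378 = 934 km.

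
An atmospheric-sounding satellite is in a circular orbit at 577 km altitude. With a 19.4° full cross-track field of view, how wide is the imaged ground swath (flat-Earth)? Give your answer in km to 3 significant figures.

197 km

Half-angle = 19.4°/2 = 9.7°.
Swath width ≈ 2h·tan(θ/2) = 2 × 577 × tan(9.7°) = 197.3 km.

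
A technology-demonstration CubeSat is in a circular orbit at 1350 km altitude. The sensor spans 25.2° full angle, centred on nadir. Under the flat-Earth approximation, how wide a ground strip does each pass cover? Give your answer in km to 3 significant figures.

Half-angle = 25.2°/2 = 12.6°.
Swath width ≈ 2h·tan(θ/2) = 2 × 1350 × tan(12.6°) = 603.5 km.

604 km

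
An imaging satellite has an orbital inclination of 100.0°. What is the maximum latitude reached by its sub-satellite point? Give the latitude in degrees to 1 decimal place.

Retrograde orbit: the ground track reaches ±(180° − i) = ±(180 − 100.0) = ±80.0°.

80.0°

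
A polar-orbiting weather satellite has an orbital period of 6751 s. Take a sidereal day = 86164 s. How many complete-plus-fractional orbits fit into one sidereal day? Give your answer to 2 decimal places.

Orbits per sidereal day = 86164 / 6751.0 = 12.763.

12.76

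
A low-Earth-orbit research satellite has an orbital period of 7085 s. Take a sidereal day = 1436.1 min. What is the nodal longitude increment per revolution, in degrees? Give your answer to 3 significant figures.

During one orbit Earth rotates (7085.0 / 86166) × 360° = 29.60°.

29.6°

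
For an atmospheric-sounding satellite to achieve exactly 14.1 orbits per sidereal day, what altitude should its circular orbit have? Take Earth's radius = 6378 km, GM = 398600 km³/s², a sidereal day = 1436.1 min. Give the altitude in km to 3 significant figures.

Required period T = 86166 / 14.1 = 6111.1 s.
From T = 2π√(a³/μ): a = (μ T²/4π²)^(1/3) = (398600 × 6111.1² / 4π²)^(1/3) = 7224 km.
Altitude h = a − R = 7224 − 6378 = 846 km.

846 km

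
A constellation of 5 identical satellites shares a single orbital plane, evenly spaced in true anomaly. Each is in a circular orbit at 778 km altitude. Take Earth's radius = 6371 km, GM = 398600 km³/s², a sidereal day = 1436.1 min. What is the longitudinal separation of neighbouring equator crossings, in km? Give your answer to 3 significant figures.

559 km

Semi-major axis a = 6371 + 778 = 7149 km. Period T = 2π√(a³/μ) = 2π√(7149³/398600) = 6015.6 s = 100.26 min.
Single-satellite node shift = (6015.6/86166) × 360° = 25.13°.
With 5 satellites evenly phased, successive equator crossings are 25.13/5 = 5.027° apart.
That is 5.027 × 111.2 = 559 km at the equator.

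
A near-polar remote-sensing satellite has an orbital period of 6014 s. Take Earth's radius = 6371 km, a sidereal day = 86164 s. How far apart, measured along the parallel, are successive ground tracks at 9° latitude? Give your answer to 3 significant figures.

2760 km

Node shift per orbit = (6014.0/86164) × 360° = 25.13°.
Equatorial spacing = 25.13 × 111.2 km/° = 2794 km.
At 9° latitude, spacing = 2794 × cos(9°) = 2760 km.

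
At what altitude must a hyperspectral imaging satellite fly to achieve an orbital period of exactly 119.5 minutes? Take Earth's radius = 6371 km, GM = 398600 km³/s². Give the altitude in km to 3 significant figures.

T = 119.5 min = 7170.0 s.
From T = 2π√(a³/μ): a = (μ T²/4π²)^(1/3) = (398600 × 7170.0² / 4π²)^(1/3) = 8037 km.
Altitude h = a − R = 8037 − 6371 = 1666 km.

1670 km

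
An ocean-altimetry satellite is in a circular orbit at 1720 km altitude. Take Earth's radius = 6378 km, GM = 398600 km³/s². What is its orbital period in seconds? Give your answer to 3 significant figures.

Semi-major axis a = 6378 + 1720 = 8098 km. Period T = 2π√(a³/μ) = 2π√(8098³/398600) = 7252.3 s = 120.87 min.

7250 seconds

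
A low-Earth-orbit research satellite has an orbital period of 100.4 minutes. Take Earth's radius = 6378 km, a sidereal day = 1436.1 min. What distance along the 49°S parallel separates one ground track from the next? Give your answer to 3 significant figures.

1840 km

T = 100.4 min = 6024.0 s.
Node shift per orbit = (6024.0/86166) × 360° = 25.17°.
Equatorial spacing = 25.17 × 111.3 km/° = 2802 km.
At 49° latitude, spacing = 2802 × cos(49°) = 1838 km.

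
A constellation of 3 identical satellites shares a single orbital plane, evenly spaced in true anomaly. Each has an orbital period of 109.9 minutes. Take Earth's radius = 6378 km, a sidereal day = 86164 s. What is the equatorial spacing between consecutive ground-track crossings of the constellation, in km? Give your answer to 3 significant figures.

1020 km

T = 109.9 min = 6594.0 s.
Single-satellite node shift = (6594.0/86164) × 360° = 27.55°.
With 3 satellites evenly phased, successive equator crossings are 27.55/3 = 9.183° apart.
That is 9.183 × 111.3 = 1022 km at the equator.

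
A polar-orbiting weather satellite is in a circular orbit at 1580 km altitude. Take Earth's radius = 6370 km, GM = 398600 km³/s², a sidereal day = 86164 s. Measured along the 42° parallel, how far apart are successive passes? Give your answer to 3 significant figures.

2440 km

Semi-major axis a = 6370 + 1580 = 7950 km. Period T = 2π√(a³/μ) = 2π√(7950³/398600) = 7054.4 s = 117.57 min.
Node shift per orbit = (7054.4/86164) × 360° = 29.47°.
Equatorial spacing = 29.47 × 111.2 km/° = 3277 km.
At 42° latitude, spacing = 3277 × cos(42°) = 2435 km.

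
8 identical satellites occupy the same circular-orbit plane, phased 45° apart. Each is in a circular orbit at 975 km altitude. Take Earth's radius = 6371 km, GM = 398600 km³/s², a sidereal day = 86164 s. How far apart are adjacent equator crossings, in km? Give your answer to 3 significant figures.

364 km

Semi-major axis a = 6371 + 975 = 7346 km. Period T = 2π√(a³/μ) = 2π√(7346³/398600) = 6266.0 s = 104.43 min.
Single-satellite node shift = (6266.0/86164) × 360° = 26.18°.
With 8 satellites evenly phased, successive equator crossings are 26.18/8 = 3.272° apart.
That is 3.272 × 111.2 = 364 km at the equator.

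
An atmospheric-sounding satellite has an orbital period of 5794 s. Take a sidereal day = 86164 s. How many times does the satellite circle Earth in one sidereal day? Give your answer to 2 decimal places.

14.87

Orbits per sidereal day = 86164 / 5794.0 = 14.871.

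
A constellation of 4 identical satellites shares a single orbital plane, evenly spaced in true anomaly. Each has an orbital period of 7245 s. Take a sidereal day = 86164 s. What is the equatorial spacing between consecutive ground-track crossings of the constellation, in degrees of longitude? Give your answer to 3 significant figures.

Single-satellite node shift = (7245.0/86164) × 360° = 30.27°.
With 4 satellites evenly phased, successive equator crossings are 30.27/4 = 7.568° apart.

7.57°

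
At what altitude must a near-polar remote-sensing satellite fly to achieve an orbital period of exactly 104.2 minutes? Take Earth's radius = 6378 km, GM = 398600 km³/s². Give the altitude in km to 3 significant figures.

957 km

T = 104.2 min = 6252.0 s.
From T = 2π√(a³/μ): a = (μ T²/4π²)^(1/3) = (398600 × 6252.0² / 4π²)^(1/3) = 7335 km.
Altitude h = a − R = 7335 − 6378 = 957 km.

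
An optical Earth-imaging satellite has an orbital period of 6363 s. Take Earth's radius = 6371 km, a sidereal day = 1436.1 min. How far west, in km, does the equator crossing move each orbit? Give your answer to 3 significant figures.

During one orbit Earth rotates (6363.0 / 86166) × 360° = 26.58°.
At the equator that is 26.58° × (2π·6371/360) km/° = 26.58 × 111.2 = 2956 km.

2960 km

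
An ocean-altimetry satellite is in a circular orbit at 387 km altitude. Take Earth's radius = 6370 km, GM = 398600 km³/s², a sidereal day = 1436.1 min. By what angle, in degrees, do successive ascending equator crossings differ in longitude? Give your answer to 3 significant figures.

23.1°

Semi-major axis a = 6370 + 387 = 6757 km. Period T = 2π√(a³/μ) = 2π√(6757³/398600) = 5527.7 s = 92.13 min.
During one orbit Earth rotates (5527.7 / 86166) × 360° = 23.09°.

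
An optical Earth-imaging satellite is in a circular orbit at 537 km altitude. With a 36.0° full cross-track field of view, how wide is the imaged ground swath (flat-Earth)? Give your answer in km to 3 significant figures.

Half-angle = 36.0°/2 = 18°.
Swath width ≈ 2h·tan(θ/2) = 2 × 537 × tan(18°) = 349.0 km.

349 km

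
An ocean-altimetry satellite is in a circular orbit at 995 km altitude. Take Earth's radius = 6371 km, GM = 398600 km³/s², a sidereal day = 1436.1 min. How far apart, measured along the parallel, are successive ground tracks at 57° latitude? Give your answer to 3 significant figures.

1590 km

Semi-major axis a = 6371 + 995 = 7366 km. Period T = 2π√(a³/μ) = 2π√(7366³/398600) = 6291.6 s = 104.86 min.
Node shift per orbit = (6291.6/86166) × 360° = 26.29°.
Equatorial spacing = 26.29 × 111.2 km/° = 2923 km.
At 57° latitude, spacing = 2923 × cos(57°) = 1592 km.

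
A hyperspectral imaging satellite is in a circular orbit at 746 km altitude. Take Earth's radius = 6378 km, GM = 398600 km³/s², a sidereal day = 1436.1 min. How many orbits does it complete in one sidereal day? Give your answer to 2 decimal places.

Semi-major axis a = 6378 + 746 = 7124 km. Period T = 2π√(a³/μ) = 2π√(7124³/398600) = 5984.1 s = 99.73 min.
Orbits per sidereal day = 86166 / 5984.1 = 14.399.

14.40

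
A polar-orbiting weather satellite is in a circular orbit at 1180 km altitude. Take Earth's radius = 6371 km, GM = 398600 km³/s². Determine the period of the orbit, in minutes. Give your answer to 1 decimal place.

Semi-major axis a = 6371 + 1180 = 7551 km. Period T = 2π√(a³/μ) = 2π√(7551³/398600) = 6530.1 s = 108.83 min.

108.8 min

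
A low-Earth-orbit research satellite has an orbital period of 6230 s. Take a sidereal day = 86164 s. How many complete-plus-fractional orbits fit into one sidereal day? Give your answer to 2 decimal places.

Orbits per sidereal day = 86164 / 6230.0 = 13.830.

13.83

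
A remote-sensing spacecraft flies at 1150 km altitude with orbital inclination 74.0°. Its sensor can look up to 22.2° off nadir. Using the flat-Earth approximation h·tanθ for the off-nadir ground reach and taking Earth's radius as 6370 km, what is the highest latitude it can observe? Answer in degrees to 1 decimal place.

For a prograde orbit the ground track reaches latitude ±i = ±74.0°.
Sensor half-swath on the ground ≈ 1150·tan(22.2°) = 469 km = 4.22° of latitude.
Maximum observable latitude ≈ 74.0 + 4.22 = 78.2°.

78.2°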